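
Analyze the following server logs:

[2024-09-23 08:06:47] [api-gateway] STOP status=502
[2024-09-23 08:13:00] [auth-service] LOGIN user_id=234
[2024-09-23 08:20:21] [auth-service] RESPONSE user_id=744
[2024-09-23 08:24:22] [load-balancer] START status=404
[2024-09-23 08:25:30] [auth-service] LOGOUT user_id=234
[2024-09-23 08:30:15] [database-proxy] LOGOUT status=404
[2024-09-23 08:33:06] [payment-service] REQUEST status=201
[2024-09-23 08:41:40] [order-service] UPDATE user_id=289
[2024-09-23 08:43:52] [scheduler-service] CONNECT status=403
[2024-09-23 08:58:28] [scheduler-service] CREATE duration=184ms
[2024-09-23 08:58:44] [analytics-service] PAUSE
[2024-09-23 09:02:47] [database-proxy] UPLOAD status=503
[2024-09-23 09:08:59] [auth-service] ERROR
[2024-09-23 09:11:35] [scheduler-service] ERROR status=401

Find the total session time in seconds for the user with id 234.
750

To calculate session duration:

1. Find LOGIN event for user_id=234: 2024-09-23 08:13:00
2. Find LOGOUT event for user_id=234: 2024-09-23 08:25:30
3. Session duration: 2024-09-23 08:25:30 - 2024-09-23 08:13:00 = 750 seconds (12 minutes)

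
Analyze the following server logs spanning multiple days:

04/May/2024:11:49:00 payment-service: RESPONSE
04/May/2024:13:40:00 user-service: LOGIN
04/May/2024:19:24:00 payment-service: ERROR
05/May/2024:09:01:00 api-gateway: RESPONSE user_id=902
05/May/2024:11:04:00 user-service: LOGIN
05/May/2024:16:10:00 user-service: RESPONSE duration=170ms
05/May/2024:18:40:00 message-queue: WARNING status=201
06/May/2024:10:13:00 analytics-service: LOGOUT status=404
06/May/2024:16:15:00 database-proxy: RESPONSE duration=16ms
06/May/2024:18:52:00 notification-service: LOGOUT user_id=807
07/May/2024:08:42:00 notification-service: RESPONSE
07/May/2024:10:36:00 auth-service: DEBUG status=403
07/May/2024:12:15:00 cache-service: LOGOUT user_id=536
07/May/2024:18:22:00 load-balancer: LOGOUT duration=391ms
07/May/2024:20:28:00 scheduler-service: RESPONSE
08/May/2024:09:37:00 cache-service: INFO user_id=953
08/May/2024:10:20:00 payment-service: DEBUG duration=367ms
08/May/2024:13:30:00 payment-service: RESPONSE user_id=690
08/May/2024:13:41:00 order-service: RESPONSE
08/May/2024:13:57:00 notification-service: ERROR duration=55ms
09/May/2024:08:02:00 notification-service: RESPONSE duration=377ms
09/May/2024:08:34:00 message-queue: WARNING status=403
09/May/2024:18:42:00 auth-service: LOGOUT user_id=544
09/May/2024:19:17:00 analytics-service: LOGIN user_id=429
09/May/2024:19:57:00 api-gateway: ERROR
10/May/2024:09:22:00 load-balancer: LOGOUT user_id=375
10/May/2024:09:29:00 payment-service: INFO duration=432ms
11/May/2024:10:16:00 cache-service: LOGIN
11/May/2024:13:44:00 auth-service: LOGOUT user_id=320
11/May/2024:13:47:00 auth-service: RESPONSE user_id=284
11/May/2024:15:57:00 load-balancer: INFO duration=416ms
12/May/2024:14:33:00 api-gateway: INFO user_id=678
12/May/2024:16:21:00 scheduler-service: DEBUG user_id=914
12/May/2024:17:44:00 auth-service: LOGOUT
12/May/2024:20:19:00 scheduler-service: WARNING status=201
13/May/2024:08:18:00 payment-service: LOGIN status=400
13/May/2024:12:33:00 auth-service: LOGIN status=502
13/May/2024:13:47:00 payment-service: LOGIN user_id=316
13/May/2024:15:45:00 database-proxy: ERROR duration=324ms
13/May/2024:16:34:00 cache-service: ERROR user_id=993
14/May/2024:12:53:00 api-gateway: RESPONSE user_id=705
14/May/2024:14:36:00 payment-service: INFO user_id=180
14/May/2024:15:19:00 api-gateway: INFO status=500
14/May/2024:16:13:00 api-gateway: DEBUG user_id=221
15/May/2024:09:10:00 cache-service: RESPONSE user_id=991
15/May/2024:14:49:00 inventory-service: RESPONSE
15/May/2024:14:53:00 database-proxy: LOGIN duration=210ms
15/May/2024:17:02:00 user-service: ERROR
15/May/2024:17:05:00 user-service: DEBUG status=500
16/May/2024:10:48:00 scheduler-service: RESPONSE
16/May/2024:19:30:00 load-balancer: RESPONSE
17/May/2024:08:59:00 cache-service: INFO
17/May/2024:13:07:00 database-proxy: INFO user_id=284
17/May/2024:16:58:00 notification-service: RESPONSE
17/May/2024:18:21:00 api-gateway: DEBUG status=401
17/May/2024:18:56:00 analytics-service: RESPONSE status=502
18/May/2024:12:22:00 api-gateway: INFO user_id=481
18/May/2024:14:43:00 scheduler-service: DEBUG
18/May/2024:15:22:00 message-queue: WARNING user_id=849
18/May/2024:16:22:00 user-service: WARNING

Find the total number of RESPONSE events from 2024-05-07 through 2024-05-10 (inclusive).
5

To filter by date range:

1. Date range: 2024-05-07 through 2024-05-10, both dates inclusive
2. Filter for RESPONSE events whose date falls in this range
3. Count matching events: 5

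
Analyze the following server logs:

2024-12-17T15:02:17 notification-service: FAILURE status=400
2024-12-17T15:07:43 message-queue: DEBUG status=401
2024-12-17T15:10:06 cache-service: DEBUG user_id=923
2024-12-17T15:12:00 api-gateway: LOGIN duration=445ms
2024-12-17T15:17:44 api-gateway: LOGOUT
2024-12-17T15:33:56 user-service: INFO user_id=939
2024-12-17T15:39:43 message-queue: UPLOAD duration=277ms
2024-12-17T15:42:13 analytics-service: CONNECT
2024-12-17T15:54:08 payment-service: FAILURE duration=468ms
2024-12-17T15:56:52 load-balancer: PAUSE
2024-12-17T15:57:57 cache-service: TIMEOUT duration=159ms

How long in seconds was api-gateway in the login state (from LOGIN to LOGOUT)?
344

To calculate state duration:

1. Find LOGIN event for api-gateway: 2024-12-17T15:12:00
2. Find LOGOUT event for api-gateway: 2024-12-17T15:17:44
3. Calculate duration: 2024-12-17T15:17:44 - 2024-12-17T15:12:00 = 344 seconds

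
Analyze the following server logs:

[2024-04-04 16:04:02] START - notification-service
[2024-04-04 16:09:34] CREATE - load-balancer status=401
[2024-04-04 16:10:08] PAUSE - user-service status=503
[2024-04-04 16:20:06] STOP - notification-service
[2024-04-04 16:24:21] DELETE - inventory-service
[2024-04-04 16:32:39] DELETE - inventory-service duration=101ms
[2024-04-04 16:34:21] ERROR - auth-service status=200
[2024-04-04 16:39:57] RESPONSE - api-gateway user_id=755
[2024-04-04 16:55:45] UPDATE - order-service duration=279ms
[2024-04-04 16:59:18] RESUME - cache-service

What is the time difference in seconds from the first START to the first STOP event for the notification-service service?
964

To find the time between events:

1. Locate the first START event for notification-service: 2024-04-04 16:04:02
2. Locate the first STOP event for notification-service: 2024-04-04 16:20:06
3. Calculate the difference: 2024-04-04 16:20:06 - 2024-04-04 16:04:02 = 964 seconds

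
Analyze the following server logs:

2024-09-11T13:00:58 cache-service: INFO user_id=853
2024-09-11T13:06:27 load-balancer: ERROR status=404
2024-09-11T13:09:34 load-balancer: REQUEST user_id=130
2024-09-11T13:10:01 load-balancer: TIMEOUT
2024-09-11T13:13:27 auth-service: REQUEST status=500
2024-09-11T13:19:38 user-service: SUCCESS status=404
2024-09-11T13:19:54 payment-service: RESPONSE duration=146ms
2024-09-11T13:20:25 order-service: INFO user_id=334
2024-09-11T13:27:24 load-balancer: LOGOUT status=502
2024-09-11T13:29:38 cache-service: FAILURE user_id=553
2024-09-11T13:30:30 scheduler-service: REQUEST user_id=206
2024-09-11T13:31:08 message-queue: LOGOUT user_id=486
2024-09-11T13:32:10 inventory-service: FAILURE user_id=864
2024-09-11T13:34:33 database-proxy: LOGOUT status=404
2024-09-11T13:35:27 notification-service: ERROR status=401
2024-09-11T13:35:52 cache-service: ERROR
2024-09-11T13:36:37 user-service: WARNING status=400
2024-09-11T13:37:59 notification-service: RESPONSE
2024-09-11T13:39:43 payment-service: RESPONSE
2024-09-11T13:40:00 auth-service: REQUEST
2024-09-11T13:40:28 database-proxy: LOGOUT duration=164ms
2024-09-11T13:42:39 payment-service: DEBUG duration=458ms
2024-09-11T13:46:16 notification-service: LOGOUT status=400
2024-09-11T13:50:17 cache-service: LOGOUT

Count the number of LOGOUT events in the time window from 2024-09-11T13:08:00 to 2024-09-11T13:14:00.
0

To count events in the time window:

1. Window boundaries: 2024-09-11T13:08:00 to 2024-09-11T13:14:00
2. Filter for LOGOUT events within this window
3. Count matching events: 0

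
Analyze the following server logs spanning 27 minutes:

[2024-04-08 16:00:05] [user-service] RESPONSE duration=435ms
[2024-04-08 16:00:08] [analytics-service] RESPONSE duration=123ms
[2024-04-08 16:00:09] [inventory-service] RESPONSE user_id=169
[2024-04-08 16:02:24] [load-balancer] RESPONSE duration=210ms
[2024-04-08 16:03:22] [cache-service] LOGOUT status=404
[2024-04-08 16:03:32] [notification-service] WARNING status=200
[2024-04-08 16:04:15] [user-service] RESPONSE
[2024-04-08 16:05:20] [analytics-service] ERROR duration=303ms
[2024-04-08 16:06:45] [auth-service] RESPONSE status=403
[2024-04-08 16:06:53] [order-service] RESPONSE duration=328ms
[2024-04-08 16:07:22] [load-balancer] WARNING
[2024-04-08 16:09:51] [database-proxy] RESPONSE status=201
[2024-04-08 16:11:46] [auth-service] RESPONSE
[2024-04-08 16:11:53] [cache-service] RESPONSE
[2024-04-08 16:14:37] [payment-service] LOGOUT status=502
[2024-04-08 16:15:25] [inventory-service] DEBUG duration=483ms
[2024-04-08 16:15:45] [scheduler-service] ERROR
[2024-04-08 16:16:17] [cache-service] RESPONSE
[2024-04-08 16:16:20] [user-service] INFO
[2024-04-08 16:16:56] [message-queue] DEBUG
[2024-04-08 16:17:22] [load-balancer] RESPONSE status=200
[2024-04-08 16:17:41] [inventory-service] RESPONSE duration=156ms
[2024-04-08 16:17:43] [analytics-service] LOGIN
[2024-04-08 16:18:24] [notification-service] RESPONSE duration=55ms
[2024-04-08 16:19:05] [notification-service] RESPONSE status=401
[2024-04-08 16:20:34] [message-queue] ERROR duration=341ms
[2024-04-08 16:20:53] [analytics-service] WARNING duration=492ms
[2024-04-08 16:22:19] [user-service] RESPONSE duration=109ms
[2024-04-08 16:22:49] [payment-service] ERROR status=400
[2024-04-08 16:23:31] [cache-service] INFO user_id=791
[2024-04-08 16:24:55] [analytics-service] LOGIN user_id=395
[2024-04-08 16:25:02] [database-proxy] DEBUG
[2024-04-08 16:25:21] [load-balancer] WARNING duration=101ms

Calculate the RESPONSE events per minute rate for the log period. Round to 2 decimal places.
0.59

To calculate the rate:

1. Count total RESPONSE events: 16
2. Total time period: 27 minutes
3. Rate = 16 / 27 = 0.59 events per minute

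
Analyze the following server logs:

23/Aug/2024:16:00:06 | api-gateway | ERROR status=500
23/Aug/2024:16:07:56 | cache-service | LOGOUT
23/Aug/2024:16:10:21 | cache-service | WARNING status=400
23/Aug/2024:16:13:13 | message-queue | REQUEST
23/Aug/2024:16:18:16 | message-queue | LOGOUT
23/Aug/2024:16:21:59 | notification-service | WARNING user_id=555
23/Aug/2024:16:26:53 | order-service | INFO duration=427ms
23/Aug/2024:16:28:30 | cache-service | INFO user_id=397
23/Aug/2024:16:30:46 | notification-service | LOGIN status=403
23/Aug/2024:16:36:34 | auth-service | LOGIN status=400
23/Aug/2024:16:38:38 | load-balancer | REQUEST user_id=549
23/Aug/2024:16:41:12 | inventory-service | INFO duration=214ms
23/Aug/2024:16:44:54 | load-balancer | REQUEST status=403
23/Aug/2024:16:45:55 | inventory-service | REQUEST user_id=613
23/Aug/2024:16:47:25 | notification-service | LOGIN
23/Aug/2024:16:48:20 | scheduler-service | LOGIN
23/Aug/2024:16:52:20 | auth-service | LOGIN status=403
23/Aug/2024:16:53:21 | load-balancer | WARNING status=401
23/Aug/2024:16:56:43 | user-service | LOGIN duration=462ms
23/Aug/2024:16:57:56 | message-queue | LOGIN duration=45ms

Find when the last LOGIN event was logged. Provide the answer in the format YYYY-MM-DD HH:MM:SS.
2024-08-23 16:57:56

To find the last event:

1. Filter for all LOGIN events
2. Sort by timestamp
3. Select the last one
4. Timestamp: 2024-08-23 16:57:56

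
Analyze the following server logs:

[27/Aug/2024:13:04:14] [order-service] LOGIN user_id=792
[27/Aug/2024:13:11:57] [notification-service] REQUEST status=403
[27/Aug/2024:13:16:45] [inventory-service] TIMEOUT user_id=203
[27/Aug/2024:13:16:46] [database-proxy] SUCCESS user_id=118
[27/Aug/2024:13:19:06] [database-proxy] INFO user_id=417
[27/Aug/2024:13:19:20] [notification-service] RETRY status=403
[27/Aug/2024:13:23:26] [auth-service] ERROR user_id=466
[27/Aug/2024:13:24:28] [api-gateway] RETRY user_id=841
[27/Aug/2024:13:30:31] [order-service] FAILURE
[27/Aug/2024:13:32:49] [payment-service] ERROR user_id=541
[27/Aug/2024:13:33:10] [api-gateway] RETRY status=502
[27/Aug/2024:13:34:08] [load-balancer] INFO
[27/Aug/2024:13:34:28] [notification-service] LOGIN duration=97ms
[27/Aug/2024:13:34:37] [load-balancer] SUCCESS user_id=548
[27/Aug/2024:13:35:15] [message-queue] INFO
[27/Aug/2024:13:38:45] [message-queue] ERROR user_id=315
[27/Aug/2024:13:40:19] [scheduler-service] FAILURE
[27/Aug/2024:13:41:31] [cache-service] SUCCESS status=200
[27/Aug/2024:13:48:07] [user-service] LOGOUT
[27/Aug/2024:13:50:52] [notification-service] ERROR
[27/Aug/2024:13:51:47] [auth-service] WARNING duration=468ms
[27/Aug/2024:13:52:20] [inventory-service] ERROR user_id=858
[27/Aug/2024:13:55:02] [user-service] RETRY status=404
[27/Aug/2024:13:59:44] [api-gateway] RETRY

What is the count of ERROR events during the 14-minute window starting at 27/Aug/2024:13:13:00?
1

To count events in the time window:

1. Window boundaries: 27/Aug/2024:13:13:00 to 27/Aug/2024:13:27:00
2. Filter for ERROR events within this window
3. Count matching events: 1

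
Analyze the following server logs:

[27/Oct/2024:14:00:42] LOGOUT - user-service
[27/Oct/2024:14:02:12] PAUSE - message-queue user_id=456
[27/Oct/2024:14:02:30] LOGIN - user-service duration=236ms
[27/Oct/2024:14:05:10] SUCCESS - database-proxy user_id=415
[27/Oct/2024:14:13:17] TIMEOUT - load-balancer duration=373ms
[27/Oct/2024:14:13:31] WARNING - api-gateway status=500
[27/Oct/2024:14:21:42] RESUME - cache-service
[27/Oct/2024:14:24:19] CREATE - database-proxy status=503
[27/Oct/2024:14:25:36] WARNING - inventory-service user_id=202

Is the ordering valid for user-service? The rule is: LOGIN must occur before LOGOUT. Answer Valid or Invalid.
Invalid

To validate ordering:

1. Required order: LOGIN → LOGOUT
2. Rule: LOGIN must occur before LOGOUT
3. Check actual order of events for user-service
4. Result: Invalid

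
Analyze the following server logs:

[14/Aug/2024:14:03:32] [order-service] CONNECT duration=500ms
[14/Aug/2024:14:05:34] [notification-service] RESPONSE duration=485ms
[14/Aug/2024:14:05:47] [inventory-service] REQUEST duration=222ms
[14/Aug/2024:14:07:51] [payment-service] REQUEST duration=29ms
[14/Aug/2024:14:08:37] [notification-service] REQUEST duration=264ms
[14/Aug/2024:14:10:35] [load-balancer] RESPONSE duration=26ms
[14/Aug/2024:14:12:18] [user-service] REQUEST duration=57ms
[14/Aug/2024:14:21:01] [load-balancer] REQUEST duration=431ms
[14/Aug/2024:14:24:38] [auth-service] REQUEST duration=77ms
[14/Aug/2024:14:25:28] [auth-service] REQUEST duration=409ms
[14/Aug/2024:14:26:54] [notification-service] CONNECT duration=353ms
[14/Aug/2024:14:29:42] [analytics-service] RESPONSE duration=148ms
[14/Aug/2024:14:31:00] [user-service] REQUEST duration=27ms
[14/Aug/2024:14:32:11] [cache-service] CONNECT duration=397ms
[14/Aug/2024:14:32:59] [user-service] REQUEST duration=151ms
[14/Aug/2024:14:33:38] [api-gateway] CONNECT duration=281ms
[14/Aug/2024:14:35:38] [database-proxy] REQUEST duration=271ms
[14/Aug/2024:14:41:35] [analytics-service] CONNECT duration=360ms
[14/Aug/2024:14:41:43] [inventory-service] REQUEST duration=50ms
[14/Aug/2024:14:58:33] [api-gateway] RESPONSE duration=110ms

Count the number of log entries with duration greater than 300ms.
7

To count timeouts:

1. Threshold: 300ms
2. Extract duration from each log entry
3. Count entries where duration > 300
4. Timeout count: 7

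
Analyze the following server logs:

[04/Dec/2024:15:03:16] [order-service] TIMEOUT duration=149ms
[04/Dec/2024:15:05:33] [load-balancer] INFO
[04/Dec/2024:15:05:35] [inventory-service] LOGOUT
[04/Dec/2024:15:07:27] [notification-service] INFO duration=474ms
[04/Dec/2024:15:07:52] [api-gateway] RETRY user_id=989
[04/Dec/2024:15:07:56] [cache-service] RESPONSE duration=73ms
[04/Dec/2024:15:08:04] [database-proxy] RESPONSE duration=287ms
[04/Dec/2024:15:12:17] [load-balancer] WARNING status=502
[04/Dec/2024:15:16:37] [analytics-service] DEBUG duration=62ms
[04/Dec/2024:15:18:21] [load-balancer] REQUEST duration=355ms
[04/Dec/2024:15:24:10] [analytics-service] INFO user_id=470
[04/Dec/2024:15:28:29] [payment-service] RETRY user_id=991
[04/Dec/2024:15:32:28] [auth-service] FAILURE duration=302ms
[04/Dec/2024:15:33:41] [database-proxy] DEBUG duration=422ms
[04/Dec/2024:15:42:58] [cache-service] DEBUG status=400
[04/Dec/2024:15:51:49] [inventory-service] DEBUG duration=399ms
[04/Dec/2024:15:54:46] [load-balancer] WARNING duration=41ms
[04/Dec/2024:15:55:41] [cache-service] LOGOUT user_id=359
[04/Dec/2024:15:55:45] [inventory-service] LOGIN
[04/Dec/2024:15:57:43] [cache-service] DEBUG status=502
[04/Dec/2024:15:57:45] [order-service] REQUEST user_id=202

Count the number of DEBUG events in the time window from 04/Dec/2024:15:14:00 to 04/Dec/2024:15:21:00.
1

To count events in the time window:

1. Window boundaries: 04/Dec/2024:15:14:00 to 04/Dec/2024:15:21:00
2. Filter for DEBUG events within this window
3. Count matching events: 1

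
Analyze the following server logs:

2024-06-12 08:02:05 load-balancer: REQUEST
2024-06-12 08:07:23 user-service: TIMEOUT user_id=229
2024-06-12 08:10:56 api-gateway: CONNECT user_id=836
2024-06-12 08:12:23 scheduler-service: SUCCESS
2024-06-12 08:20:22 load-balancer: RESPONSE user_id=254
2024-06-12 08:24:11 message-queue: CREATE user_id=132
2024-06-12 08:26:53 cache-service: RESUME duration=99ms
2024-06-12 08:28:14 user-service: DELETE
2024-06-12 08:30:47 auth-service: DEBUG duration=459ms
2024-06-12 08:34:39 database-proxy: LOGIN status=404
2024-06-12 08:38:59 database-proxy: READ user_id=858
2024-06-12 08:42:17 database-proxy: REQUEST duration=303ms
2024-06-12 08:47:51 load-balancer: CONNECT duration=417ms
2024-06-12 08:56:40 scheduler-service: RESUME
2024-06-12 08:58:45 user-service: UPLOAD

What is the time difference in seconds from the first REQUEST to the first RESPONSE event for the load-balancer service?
1097

To find the time between events:

1. Locate the first REQUEST event for load-balancer: 2024-06-12 08:02:05
2. Locate the first RESPONSE event for load-balancer: 2024-06-12 08:20:22
3. Calculate the difference: 2024-06-12 08:20:22 - 2024-06-12 08:02:05 = 1097 seconds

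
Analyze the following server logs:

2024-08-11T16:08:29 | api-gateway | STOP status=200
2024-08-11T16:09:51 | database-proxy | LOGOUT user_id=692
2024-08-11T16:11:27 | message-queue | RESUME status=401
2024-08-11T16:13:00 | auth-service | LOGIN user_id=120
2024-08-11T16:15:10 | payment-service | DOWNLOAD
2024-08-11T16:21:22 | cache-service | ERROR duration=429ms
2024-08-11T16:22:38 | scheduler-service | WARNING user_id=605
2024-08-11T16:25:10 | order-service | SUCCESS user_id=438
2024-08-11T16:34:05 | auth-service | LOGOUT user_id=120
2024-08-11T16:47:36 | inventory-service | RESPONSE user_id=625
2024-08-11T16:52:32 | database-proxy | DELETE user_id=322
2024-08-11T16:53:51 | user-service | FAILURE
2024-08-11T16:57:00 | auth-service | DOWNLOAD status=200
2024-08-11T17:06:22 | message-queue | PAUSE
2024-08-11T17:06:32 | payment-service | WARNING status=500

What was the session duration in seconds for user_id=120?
1265

To calculate session duration:

1. Find LOGIN event for user_id=120: 2024-08-11T16:13:00
2. Find LOGOUT event for user_id=120: 2024-08-11T16:34:05
3. Session duration: 2024-08-11T16:34:05 - 2024-08-11T16:13:00 = 1265 seconds (21 minutes)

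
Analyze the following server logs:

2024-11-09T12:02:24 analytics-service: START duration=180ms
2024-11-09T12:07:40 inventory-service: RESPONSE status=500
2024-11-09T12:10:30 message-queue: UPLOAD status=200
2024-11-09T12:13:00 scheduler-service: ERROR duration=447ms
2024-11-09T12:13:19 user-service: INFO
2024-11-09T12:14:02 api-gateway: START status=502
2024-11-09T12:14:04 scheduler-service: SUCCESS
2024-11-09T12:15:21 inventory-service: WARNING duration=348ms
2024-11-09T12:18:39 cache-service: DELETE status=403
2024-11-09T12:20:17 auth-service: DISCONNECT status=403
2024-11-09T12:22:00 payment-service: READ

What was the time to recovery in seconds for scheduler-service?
64

To calculate recovery time:

1. Find ERROR event for scheduler-service: 2024-11-09T12:13:00
2. Find next SUCCESS event for scheduler-service: 2024-11-09T12:14:04
3. Recovery time: 2024-11-09T12:14:04 - 2024-11-09T12:13:00 = 64 seconds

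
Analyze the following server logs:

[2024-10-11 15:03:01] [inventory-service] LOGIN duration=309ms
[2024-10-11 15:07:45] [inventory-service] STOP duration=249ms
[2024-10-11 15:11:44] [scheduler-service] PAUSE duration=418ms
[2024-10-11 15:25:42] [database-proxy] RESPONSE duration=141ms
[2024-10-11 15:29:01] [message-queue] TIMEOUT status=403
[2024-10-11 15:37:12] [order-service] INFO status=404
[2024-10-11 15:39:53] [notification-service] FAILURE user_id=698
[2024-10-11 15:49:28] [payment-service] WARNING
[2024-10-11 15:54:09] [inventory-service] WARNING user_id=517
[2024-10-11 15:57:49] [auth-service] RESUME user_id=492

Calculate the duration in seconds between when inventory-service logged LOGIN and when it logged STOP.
284

To find the time between events:

1. Locate the first LOGIN event for inventory-service: 2024-10-11 15:03:01
2. Locate the first STOP event for inventory-service: 2024-10-11 15:07:45
3. Calculate the difference: 2024-10-11 15:07:45 - 2024-10-11 15:03:01 = 284 seconds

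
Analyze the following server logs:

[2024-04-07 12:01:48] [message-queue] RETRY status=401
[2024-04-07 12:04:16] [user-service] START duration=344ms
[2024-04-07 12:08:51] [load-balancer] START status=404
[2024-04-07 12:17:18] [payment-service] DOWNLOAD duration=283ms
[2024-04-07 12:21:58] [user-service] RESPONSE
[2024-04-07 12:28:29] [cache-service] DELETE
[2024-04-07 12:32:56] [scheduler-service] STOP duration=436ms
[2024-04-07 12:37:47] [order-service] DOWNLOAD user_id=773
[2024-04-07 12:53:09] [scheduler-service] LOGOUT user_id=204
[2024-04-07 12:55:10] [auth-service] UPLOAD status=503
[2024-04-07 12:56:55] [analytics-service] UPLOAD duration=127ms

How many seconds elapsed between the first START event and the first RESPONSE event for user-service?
1062

To find the time between events:

1. Locate the first START event for user-service: 2024-04-07 12:04:16
2. Locate the first RESPONSE event for user-service: 2024-04-07 12:21:58
3. Calculate the difference: 2024-04-07 12:21:58 - 2024-04-07 12:04:16 = 1062 seconds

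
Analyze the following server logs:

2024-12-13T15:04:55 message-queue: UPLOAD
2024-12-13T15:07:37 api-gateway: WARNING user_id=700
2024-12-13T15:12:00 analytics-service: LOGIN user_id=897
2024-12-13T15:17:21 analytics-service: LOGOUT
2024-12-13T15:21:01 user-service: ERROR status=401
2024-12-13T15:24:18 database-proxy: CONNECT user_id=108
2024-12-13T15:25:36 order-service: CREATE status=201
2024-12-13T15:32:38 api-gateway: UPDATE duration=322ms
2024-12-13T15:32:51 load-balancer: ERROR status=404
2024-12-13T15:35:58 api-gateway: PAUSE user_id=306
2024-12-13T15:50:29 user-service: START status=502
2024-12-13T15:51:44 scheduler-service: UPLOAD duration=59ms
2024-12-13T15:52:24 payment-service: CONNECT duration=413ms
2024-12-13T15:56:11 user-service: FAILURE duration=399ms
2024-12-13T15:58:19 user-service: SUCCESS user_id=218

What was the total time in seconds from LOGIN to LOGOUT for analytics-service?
321

To calculate state duration:

1. Find LOGIN event for analytics-service: 2024-12-13T15:12:00
2. Find LOGOUT event for analytics-service: 2024-12-13T15:17:21
3. Calculate duration: 2024-12-13T15:17:21 - 2024-12-13T15:12:00 = 321 seconds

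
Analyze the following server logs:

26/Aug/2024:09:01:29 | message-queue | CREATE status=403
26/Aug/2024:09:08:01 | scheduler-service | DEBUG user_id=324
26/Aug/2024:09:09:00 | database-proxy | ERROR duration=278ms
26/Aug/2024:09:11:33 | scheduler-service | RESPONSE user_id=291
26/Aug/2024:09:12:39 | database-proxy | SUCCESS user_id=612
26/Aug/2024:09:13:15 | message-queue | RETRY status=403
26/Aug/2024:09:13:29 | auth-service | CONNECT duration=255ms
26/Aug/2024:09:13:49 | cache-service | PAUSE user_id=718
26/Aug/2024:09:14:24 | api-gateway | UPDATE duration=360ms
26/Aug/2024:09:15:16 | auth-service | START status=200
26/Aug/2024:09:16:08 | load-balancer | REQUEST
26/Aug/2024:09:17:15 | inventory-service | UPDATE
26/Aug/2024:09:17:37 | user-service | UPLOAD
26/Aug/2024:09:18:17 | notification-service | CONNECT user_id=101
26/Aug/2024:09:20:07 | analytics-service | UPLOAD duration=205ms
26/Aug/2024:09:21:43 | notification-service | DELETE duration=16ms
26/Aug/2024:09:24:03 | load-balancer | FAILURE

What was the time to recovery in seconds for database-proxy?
219

To calculate recovery time:

1. Find ERROR event for database-proxy: 26/Aug/2024:09:09:00
2. Find next SUCCESS event for database-proxy: 26/Aug/2024:09:12:39
3. Recovery time: 26/Aug/2024:09:12:39 - 26/Aug/2024:09:09:00 = 219 seconds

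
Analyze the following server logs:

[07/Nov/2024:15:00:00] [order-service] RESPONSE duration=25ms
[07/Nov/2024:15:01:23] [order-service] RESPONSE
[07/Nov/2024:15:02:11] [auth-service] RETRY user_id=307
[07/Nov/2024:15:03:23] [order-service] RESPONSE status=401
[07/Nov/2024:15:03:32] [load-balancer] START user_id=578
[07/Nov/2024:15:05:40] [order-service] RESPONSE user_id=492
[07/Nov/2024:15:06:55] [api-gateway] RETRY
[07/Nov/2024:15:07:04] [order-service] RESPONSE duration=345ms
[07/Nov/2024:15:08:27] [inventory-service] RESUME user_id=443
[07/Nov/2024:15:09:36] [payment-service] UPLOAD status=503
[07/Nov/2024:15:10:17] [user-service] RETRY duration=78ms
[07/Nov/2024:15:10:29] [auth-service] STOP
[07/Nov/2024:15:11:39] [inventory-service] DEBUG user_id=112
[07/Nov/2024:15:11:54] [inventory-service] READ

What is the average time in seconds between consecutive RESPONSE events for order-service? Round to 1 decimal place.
106.0

To calculate average interval:

1. Find all RESPONSE events for order-service in order
2. Calculate time gaps between consecutive events
3. Compute mean of gaps: 424 / 4 = 106.0 seconds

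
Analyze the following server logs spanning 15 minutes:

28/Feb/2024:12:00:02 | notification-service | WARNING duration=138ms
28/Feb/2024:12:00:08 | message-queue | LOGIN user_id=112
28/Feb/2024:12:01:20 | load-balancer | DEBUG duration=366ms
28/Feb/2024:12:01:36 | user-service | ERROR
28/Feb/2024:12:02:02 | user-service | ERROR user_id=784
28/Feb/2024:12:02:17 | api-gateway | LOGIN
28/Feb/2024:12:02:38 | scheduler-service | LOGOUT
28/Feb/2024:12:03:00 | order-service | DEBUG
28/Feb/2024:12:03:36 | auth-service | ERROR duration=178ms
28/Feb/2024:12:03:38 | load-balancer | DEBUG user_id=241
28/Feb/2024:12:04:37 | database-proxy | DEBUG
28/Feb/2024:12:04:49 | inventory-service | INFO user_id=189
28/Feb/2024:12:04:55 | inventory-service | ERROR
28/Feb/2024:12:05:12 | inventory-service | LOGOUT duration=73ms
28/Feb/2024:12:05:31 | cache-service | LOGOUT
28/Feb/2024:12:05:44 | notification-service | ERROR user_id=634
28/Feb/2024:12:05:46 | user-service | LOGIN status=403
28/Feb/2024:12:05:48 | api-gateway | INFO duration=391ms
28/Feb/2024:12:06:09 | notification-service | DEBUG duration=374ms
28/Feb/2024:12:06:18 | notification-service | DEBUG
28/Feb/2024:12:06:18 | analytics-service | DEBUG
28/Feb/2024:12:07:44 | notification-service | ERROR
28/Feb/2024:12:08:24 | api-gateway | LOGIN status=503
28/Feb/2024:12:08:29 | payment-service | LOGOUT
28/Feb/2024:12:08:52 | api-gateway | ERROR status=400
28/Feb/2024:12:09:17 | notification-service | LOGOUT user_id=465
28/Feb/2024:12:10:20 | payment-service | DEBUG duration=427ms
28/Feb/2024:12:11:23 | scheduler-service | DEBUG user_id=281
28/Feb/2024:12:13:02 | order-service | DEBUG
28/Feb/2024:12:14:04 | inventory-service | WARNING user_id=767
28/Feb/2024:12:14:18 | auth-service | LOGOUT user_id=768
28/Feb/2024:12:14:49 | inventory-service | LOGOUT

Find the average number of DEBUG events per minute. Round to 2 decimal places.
0.67

To calculate the rate:

1. Count total DEBUG events: 10
2. Total time period: 15 minutes
3. Rate = 10 / 15 = 0.67 events per minute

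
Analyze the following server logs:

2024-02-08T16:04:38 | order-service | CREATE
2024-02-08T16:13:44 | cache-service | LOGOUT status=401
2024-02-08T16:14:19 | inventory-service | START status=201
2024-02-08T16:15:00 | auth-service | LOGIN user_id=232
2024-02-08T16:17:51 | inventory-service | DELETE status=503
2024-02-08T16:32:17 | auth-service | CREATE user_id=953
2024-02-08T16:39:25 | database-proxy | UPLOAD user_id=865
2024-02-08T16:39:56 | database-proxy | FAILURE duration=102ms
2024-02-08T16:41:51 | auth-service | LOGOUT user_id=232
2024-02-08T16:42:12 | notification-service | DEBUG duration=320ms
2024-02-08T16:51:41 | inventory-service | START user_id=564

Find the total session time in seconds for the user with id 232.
1611

To calculate session duration:

1. Find LOGIN event for user_id=232: 2024-02-08T16:15:00
2. Find LOGOUT event for user_id=232: 2024-02-08T16:41:51
3. Session duration: 2024-02-08T16:41:51 - 2024-02-08T16:15:00 = 1611 seconds (26 minutes)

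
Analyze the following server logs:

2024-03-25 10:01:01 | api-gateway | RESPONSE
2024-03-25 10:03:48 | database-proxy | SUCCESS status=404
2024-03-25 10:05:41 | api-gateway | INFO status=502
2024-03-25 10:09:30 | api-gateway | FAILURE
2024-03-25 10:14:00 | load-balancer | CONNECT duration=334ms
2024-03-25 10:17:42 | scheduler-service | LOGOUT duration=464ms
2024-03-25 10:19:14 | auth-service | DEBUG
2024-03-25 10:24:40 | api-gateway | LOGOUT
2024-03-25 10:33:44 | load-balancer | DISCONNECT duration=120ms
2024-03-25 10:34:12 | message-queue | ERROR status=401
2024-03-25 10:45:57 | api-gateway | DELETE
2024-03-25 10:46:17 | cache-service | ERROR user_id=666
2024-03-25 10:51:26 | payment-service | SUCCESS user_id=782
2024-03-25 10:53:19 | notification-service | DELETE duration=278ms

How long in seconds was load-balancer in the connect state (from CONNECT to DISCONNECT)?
1184

To calculate state duration:

1. Find CONNECT event for load-balancer: 2024-03-25 10:14:00
2. Find DISCONNECT event for load-balancer: 2024-03-25 10:33:44
3. Calculate duration: 2024-03-25 10:33:44 - 2024-03-25 10:14:00 = 1184 seconds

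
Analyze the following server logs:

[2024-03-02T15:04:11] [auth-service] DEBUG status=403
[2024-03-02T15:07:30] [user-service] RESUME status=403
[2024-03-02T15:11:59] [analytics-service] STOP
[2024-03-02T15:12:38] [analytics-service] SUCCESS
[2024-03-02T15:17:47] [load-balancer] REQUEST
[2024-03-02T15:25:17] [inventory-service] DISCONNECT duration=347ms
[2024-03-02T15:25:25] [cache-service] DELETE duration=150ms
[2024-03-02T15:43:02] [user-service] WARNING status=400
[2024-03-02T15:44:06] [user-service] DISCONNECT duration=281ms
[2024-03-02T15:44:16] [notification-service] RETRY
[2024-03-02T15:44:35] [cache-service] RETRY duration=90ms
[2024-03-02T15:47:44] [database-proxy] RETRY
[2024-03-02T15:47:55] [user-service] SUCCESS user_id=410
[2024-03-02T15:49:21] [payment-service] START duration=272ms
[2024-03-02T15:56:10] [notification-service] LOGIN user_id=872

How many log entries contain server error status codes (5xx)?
0

To find matching entries:

1. Pattern to match: server error status codes (5xx)
2. Scan each log entry for the pattern
3. Count matches: 0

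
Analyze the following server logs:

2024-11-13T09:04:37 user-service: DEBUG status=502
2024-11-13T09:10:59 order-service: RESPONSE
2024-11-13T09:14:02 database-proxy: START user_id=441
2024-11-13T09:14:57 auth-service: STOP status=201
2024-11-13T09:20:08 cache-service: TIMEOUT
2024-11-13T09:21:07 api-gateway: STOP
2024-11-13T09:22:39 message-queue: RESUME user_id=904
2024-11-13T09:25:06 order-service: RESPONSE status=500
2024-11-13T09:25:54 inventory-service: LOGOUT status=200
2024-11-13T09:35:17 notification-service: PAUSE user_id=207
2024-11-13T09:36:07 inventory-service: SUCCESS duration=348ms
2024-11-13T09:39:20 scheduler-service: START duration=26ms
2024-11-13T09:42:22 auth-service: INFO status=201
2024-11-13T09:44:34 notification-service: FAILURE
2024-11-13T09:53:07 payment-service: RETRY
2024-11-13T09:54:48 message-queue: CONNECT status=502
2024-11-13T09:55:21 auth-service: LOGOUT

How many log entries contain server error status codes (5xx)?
3

To find matching entries:

1. Pattern to match: server error status codes (5xx)
2. Scan each log entry for the pattern
3. Count matches: 3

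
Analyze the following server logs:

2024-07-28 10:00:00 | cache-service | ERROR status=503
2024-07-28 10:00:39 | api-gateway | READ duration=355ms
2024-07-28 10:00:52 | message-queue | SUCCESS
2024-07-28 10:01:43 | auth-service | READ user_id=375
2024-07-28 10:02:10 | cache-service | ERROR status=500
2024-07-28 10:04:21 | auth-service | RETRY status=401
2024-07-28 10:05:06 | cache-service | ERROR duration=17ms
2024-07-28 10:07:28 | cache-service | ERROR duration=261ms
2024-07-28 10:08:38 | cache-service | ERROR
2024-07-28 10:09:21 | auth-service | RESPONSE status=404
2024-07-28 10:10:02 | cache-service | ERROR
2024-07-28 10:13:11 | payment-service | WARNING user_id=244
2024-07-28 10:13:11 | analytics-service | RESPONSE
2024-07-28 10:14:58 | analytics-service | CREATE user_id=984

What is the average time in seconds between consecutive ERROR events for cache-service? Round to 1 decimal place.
120.4

To calculate average interval:

1. Find all ERROR events for cache-service in order
2. Calculate time gaps between consecutive events
3. Compute mean of gaps: 602 / 5 = 120.4 seconds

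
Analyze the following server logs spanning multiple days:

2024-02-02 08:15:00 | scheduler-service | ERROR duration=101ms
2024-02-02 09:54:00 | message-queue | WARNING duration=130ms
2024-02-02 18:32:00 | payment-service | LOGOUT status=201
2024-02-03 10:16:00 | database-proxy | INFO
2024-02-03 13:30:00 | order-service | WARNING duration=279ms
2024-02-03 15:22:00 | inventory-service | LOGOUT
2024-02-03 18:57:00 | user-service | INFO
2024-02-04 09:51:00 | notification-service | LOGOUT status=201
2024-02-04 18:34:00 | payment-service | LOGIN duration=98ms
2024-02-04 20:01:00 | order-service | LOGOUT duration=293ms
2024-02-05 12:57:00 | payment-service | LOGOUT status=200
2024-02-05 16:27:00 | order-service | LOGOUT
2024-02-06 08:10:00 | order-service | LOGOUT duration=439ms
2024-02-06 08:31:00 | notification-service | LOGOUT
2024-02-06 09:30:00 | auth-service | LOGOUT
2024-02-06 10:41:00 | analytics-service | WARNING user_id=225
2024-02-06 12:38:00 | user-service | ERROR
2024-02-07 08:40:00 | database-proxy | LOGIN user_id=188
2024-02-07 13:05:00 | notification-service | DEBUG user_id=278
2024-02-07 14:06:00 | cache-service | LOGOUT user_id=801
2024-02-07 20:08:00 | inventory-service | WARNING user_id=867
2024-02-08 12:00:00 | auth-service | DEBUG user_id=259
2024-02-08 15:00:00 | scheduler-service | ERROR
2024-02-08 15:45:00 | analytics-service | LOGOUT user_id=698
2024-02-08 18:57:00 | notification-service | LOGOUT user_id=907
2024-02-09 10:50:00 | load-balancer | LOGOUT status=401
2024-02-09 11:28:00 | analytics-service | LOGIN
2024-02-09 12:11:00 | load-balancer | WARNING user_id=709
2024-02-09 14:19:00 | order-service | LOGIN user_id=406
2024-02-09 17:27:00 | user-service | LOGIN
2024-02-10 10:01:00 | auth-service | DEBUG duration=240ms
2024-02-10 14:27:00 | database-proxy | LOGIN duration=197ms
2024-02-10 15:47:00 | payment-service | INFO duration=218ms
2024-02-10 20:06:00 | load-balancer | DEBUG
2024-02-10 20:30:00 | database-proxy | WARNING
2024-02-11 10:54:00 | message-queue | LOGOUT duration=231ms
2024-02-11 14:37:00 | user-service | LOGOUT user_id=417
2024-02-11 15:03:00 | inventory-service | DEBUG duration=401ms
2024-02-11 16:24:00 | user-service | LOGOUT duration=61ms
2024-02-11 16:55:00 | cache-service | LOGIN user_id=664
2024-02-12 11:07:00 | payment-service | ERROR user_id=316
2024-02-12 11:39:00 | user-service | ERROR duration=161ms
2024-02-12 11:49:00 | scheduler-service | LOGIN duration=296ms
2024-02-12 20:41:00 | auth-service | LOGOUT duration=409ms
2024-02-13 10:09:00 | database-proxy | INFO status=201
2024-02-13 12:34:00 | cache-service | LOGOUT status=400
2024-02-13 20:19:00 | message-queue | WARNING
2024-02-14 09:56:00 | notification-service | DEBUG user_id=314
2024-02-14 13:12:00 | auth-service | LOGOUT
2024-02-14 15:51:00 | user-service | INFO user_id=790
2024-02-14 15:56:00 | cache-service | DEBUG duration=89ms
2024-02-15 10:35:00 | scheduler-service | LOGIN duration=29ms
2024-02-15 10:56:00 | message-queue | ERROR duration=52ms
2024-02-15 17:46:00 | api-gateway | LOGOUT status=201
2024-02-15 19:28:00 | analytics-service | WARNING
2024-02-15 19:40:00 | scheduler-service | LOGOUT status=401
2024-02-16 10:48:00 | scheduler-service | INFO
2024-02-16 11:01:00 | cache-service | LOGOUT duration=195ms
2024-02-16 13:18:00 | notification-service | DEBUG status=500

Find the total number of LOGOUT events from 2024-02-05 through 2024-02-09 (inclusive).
9

To filter by date range:

1. Date range: 2024-02-05 through 2024-02-09, both dates inclusive
2. Filter for LOGOUT events whose date falls in this range
3. Count matching events: 9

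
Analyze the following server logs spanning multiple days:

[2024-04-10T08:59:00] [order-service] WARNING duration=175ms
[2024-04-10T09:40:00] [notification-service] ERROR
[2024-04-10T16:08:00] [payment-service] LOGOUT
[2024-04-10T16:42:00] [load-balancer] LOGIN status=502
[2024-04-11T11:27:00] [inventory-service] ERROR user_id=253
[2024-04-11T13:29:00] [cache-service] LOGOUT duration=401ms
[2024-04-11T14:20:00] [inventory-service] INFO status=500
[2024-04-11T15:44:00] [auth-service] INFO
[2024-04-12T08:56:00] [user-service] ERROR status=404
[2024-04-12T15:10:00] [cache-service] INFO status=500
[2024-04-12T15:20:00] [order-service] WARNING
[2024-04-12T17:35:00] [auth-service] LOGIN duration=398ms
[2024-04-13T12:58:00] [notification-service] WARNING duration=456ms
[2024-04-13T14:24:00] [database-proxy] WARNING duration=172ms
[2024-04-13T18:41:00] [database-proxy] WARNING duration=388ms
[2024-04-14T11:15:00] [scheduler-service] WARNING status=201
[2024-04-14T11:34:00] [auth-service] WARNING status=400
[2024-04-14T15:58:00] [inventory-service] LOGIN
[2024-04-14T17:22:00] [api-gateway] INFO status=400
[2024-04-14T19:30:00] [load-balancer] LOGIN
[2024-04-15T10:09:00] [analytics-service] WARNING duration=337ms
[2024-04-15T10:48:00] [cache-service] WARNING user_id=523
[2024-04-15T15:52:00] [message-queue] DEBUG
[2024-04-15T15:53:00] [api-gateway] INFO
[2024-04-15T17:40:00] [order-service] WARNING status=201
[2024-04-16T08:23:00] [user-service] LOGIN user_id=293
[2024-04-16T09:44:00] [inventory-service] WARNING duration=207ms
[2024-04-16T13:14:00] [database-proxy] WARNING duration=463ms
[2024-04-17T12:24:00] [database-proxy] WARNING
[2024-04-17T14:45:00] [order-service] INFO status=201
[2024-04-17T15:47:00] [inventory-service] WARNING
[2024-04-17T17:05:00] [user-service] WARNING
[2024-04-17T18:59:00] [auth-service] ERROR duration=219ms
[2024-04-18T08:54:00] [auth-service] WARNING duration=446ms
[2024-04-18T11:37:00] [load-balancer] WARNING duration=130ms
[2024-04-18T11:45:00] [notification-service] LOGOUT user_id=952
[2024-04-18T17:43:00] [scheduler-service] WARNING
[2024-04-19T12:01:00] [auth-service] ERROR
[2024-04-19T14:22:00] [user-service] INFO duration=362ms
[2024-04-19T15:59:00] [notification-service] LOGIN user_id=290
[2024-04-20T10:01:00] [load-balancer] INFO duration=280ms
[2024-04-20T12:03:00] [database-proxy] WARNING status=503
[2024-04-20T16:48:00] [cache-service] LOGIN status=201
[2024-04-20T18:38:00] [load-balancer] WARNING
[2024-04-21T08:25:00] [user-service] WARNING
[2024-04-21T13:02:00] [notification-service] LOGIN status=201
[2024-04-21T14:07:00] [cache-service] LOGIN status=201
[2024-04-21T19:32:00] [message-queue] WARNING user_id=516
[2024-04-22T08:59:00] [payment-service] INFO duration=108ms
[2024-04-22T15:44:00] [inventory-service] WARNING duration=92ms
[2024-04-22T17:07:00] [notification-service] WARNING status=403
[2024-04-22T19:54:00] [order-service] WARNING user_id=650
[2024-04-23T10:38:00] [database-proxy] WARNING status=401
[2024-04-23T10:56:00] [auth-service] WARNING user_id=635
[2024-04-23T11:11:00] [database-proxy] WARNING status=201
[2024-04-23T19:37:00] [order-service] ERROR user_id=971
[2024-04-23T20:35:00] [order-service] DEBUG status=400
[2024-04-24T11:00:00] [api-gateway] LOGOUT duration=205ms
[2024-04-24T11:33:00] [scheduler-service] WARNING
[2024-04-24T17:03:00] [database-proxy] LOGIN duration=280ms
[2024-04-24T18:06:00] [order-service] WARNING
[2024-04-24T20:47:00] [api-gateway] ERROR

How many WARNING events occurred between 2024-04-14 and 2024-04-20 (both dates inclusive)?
15

To filter by date range:

1. Date range: 2024-04-14 through 2024-04-20, both dates inclusive
2. Filter for WARNING events whose date falls in this range
3. Count matching events: 15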